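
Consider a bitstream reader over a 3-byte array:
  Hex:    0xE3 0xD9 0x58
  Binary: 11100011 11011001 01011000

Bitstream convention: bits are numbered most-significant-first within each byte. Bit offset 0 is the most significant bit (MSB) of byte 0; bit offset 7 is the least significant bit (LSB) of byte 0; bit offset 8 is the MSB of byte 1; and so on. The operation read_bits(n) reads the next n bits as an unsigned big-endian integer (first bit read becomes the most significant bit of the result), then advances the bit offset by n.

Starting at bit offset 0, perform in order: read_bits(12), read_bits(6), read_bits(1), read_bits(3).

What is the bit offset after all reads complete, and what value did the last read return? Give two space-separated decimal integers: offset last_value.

Read 1: bits[0:12] width=12 -> value=3645 (bin 111000111101); offset now 12 = byte 1 bit 4; 12 bits remain
Read 2: bits[12:18] width=6 -> value=37 (bin 100101); offset now 18 = byte 2 bit 2; 6 bits remain
Read 3: bits[18:19] width=1 -> value=0 (bin 0); offset now 19 = byte 2 bit 3; 5 bits remain
Read 4: bits[19:22] width=3 -> value=6 (bin 110); offset now 22 = byte 2 bit 6; 2 bits remain

Answer: 22 6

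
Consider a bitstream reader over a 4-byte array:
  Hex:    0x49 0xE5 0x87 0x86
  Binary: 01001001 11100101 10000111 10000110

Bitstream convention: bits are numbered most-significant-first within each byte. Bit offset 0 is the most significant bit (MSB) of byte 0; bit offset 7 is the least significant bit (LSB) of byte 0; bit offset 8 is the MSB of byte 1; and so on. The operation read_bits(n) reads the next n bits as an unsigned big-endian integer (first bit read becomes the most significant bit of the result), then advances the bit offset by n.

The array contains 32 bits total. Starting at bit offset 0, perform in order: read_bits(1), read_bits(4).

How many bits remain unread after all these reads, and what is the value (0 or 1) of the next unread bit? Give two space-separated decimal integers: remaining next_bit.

Answer: 27 0

Derivation:
Read 1: bits[0:1] width=1 -> value=0 (bin 0); offset now 1 = byte 0 bit 1; 31 bits remain
Read 2: bits[1:5] width=4 -> value=9 (bin 1001); offset now 5 = byte 0 bit 5; 27 bits remain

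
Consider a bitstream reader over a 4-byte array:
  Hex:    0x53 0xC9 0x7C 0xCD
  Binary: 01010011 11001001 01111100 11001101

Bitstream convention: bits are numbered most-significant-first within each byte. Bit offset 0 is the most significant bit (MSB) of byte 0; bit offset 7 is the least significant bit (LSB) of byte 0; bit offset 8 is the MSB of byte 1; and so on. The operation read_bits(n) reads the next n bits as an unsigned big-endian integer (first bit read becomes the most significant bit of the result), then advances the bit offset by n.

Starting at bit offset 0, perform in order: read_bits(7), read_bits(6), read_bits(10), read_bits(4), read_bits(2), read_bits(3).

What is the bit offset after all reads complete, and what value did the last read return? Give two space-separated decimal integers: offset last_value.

Answer: 32 5

Derivation:
Read 1: bits[0:7] width=7 -> value=41 (bin 0101001); offset now 7 = byte 0 bit 7; 25 bits remain
Read 2: bits[7:13] width=6 -> value=57 (bin 111001); offset now 13 = byte 1 bit 5; 19 bits remain
Read 3: bits[13:23] width=10 -> value=190 (bin 0010111110); offset now 23 = byte 2 bit 7; 9 bits remain
Read 4: bits[23:27] width=4 -> value=6 (bin 0110); offset now 27 = byte 3 bit 3; 5 bits remain
Read 5: bits[27:29] width=2 -> value=1 (bin 01); offset now 29 = byte 3 bit 5; 3 bits remain
Read 6: bits[29:32] width=3 -> value=5 (bin 101); offset now 32 = byte 4 bit 0; 0 bits remain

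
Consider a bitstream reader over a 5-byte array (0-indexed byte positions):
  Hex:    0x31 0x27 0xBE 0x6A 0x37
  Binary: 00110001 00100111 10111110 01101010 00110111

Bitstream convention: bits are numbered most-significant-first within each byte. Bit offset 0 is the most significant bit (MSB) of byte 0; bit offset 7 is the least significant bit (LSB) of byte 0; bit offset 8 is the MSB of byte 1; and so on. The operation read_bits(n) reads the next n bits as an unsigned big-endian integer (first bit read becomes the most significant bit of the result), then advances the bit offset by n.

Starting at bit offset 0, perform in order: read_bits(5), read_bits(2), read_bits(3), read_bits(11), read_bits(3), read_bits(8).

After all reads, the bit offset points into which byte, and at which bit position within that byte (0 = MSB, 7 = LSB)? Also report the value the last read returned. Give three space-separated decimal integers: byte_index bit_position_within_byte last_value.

Answer: 4 0 106

Derivation:
Read 1: bits[0:5] width=5 -> value=6 (bin 00110); offset now 5 = byte 0 bit 5; 35 bits remain
Read 2: bits[5:7] width=2 -> value=0 (bin 00); offset now 7 = byte 0 bit 7; 33 bits remain
Read 3: bits[7:10] width=3 -> value=4 (bin 100); offset now 10 = byte 1 bit 2; 30 bits remain
Read 4: bits[10:21] width=11 -> value=1271 (bin 10011110111); offset now 21 = byte 2 bit 5; 19 bits remain
Read 5: bits[21:24] width=3 -> value=6 (bin 110); offset now 24 = byte 3 bit 0; 16 bits remain
Read 6: bits[24:32] width=8 -> value=106 (bin 01101010); offset now 32 = byte 4 bit 0; 8 bits remain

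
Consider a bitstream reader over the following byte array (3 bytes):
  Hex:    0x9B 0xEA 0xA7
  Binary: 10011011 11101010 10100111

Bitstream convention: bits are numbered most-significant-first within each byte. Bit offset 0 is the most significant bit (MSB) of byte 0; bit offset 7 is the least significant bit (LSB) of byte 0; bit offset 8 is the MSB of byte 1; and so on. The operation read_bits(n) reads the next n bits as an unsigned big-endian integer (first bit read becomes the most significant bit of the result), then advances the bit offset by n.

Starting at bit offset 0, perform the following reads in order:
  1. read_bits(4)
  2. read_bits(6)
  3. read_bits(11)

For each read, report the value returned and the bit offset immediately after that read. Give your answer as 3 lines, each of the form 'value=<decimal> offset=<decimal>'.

Answer: value=9 offset=4
value=47 offset=10
value=1364 offset=21

Derivation:
Read 1: bits[0:4] width=4 -> value=9 (bin 1001); offset now 4 = byte 0 bit 4; 20 bits remain
Read 2: bits[4:10] width=6 -> value=47 (bin 101111); offset now 10 = byte 1 bit 2; 14 bits remain
Read 3: bits[10:21] width=11 -> value=1364 (bin 10101010100); offset now 21 = byte 2 bit 5; 3 bits remain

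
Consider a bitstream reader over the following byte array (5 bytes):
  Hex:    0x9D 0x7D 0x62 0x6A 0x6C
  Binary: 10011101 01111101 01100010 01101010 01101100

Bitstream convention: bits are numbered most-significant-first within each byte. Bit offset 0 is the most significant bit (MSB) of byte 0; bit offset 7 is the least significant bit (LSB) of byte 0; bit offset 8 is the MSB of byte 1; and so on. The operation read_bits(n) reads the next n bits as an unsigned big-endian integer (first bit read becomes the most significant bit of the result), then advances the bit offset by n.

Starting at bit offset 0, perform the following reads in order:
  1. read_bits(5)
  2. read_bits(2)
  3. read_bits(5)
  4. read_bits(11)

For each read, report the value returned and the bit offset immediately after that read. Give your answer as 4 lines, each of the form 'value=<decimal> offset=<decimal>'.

Answer: value=19 offset=5
value=2 offset=7
value=23 offset=12
value=1713 offset=23

Derivation:
Read 1: bits[0:5] width=5 -> value=19 (bin 10011); offset now 5 = byte 0 bit 5; 35 bits remain
Read 2: bits[5:7] width=2 -> value=2 (bin 10); offset now 7 = byte 0 bit 7; 33 bits remain
Read 3: bits[7:12] width=5 -> value=23 (bin 10111); offset now 12 = byte 1 bit 4; 28 bits remain
Read 4: bits[12:23] width=11 -> value=1713 (bin 11010110001); offset now 23 = byte 2 bit 7; 17 bits remain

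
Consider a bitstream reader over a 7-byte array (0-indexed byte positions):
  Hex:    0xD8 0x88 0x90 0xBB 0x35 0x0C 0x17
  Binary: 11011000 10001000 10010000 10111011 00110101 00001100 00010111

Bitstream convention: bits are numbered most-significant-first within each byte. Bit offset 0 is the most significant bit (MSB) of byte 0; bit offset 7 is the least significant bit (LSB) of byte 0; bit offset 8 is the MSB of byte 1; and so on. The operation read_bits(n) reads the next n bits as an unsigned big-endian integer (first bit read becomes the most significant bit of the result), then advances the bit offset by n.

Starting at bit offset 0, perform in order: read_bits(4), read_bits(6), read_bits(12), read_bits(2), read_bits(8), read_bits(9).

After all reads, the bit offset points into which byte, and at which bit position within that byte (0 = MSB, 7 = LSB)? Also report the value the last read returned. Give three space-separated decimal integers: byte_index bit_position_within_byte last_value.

Answer: 5 1 106

Derivation:
Read 1: bits[0:4] width=4 -> value=13 (bin 1101); offset now 4 = byte 0 bit 4; 52 bits remain
Read 2: bits[4:10] width=6 -> value=34 (bin 100010); offset now 10 = byte 1 bit 2; 46 bits remain
Read 3: bits[10:22] width=12 -> value=548 (bin 001000100100); offset now 22 = byte 2 bit 6; 34 bits remain
Read 4: bits[22:24] width=2 -> value=0 (bin 00); offset now 24 = byte 3 bit 0; 32 bits remain
Read 5: bits[24:32] width=8 -> value=187 (bin 10111011); offset now 32 = byte 4 bit 0; 24 bits remain
Read 6: bits[32:41] width=9 -> value=106 (bin 001101010); offset now 41 = byte 5 bit 1; 15 bits remain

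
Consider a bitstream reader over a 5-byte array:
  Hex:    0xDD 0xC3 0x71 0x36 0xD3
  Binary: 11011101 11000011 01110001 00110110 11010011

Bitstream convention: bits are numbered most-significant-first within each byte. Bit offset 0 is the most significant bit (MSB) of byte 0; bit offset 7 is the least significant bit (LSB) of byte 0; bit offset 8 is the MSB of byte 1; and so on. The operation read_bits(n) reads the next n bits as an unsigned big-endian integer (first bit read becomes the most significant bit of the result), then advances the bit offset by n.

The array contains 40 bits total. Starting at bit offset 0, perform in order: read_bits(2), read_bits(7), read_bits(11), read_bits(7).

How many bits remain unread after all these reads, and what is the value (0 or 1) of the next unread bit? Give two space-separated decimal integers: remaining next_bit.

Read 1: bits[0:2] width=2 -> value=3 (bin 11); offset now 2 = byte 0 bit 2; 38 bits remain
Read 2: bits[2:9] width=7 -> value=59 (bin 0111011); offset now 9 = byte 1 bit 1; 31 bits remain
Read 3: bits[9:20] width=11 -> value=1079 (bin 10000110111); offset now 20 = byte 2 bit 4; 20 bits remain
Read 4: bits[20:27] width=7 -> value=9 (bin 0001001); offset now 27 = byte 3 bit 3; 13 bits remain

Answer: 13 1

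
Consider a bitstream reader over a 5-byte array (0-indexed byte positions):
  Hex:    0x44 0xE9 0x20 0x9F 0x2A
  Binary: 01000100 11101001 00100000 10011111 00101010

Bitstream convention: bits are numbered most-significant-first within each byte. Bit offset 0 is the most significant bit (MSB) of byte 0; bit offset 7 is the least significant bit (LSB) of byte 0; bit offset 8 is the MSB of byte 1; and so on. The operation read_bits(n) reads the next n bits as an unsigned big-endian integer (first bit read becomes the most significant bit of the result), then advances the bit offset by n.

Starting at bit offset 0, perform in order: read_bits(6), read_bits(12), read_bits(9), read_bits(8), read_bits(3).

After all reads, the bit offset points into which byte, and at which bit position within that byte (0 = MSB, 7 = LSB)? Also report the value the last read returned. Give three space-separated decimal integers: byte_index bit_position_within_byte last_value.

Answer: 4 6 2

Derivation:
Read 1: bits[0:6] width=6 -> value=17 (bin 010001); offset now 6 = byte 0 bit 6; 34 bits remain
Read 2: bits[6:18] width=12 -> value=932 (bin 001110100100); offset now 18 = byte 2 bit 2; 22 bits remain
Read 3: bits[18:27] width=9 -> value=260 (bin 100000100); offset now 27 = byte 3 bit 3; 13 bits remain
Read 4: bits[27:35] width=8 -> value=249 (bin 11111001); offset now 35 = byte 4 bit 3; 5 bits remain
Read 5: bits[35:38] width=3 -> value=2 (bin 010); offset now 38 = byte 4 bit 6; 2 bits remain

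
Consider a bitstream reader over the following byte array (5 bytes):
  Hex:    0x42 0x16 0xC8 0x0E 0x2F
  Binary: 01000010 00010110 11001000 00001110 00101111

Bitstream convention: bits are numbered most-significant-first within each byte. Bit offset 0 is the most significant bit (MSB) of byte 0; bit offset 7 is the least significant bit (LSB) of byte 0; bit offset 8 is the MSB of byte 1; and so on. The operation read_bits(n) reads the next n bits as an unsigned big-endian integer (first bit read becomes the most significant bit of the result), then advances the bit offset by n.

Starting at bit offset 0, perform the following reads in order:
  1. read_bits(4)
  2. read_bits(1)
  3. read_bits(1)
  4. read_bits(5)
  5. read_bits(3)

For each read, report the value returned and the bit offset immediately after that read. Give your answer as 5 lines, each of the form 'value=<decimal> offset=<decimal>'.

Answer: value=4 offset=4
value=0 offset=5
value=0 offset=6
value=16 offset=11
value=5 offset=14

Derivation:
Read 1: bits[0:4] width=4 -> value=4 (bin 0100); offset now 4 = byte 0 bit 4; 36 bits remain
Read 2: bits[4:5] width=1 -> value=0 (bin 0); offset now 5 = byte 0 bit 5; 35 bits remain
Read 3: bits[5:6] width=1 -> value=0 (bin 0); offset now 6 = byte 0 bit 6; 34 bits remain
Read 4: bits[6:11] width=5 -> value=16 (bin 10000); offset now 11 = byte 1 bit 3; 29 bits remain
Read 5: bits[11:14] width=3 -> value=5 (bin 101); offset now 14 = byte 1 bit 6; 26 bits remain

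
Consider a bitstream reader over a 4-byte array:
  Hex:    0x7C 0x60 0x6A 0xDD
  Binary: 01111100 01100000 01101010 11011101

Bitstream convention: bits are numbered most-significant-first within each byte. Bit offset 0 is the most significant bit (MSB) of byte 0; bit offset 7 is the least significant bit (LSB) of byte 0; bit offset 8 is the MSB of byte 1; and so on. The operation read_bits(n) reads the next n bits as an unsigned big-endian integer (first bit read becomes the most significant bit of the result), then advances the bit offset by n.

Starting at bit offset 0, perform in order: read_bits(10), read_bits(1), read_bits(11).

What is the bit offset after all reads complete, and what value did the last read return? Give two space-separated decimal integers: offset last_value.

Read 1: bits[0:10] width=10 -> value=497 (bin 0111110001); offset now 10 = byte 1 bit 2; 22 bits remain
Read 2: bits[10:11] width=1 -> value=1 (bin 1); offset now 11 = byte 1 bit 3; 21 bits remain
Read 3: bits[11:22] width=11 -> value=26 (bin 00000011010); offset now 22 = byte 2 bit 6; 10 bits remain

Answer: 22 26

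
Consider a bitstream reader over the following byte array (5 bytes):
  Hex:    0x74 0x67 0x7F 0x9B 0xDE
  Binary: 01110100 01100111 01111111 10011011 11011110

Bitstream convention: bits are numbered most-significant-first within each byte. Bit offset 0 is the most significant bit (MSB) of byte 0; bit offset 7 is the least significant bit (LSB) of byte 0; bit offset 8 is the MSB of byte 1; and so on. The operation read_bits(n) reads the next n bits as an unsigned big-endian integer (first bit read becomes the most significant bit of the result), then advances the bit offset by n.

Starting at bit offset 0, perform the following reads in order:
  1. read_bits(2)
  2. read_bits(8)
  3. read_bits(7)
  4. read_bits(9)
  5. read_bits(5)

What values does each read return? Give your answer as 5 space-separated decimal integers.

Answer: 1 209 78 510 13

Derivation:
Read 1: bits[0:2] width=2 -> value=1 (bin 01); offset now 2 = byte 0 bit 2; 38 bits remain
Read 2: bits[2:10] width=8 -> value=209 (bin 11010001); offset now 10 = byte 1 bit 2; 30 bits remain
Read 3: bits[10:17] width=7 -> value=78 (bin 1001110); offset now 17 = byte 2 bit 1; 23 bits remain
Read 4: bits[17:26] width=9 -> value=510 (bin 111111110); offset now 26 = byte 3 bit 2; 14 bits remain
Read 5: bits[26:31] width=5 -> value=13 (bin 01101); offset now 31 = byte 3 bit 7; 9 bits remain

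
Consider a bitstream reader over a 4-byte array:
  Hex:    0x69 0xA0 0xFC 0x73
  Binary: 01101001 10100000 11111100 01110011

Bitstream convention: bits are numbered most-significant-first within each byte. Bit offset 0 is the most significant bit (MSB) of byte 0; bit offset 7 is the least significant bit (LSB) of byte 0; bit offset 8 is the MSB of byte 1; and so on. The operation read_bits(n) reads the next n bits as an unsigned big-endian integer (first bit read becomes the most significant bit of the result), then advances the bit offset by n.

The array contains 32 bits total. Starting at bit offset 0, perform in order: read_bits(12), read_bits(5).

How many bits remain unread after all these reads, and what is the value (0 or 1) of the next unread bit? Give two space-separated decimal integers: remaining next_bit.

Read 1: bits[0:12] width=12 -> value=1690 (bin 011010011010); offset now 12 = byte 1 bit 4; 20 bits remain
Read 2: bits[12:17] width=5 -> value=1 (bin 00001); offset now 17 = byte 2 bit 1; 15 bits remain

Answer: 15 1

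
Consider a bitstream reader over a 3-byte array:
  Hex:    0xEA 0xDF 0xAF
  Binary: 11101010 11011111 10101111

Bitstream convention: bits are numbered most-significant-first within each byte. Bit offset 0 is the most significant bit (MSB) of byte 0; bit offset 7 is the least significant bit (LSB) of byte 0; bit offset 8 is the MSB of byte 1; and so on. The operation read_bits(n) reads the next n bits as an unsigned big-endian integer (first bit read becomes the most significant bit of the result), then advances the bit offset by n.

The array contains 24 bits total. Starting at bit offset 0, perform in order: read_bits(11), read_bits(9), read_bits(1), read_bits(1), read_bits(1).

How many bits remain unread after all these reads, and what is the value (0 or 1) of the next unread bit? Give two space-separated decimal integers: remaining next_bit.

Answer: 1 1

Derivation:
Read 1: bits[0:11] width=11 -> value=1878 (bin 11101010110); offset now 11 = byte 1 bit 3; 13 bits remain
Read 2: bits[11:20] width=9 -> value=506 (bin 111111010); offset now 20 = byte 2 bit 4; 4 bits remain
Read 3: bits[20:21] width=1 -> value=1 (bin 1); offset now 21 = byte 2 bit 5; 3 bits remain
Read 4: bits[21:22] width=1 -> value=1 (bin 1); offset now 22 = byte 2 bit 6; 2 bits remain
Read 5: bits[22:23] width=1 -> value=1 (bin 1); offset now 23 = byte 2 bit 7; 1 bits remain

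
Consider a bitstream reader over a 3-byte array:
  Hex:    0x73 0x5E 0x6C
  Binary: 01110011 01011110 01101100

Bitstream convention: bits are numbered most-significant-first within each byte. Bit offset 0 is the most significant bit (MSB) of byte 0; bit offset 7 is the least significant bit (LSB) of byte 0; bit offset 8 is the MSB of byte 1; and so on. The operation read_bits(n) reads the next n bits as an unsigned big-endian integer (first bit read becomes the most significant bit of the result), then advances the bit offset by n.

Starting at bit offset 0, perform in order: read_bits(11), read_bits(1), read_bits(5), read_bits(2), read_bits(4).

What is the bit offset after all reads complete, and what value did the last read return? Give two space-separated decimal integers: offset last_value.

Read 1: bits[0:11] width=11 -> value=922 (bin 01110011010); offset now 11 = byte 1 bit 3; 13 bits remain
Read 2: bits[11:12] width=1 -> value=1 (bin 1); offset now 12 = byte 1 bit 4; 12 bits remain
Read 3: bits[12:17] width=5 -> value=28 (bin 11100); offset now 17 = byte 2 bit 1; 7 bits remain
Read 4: bits[17:19] width=2 -> value=3 (bin 11); offset now 19 = byte 2 bit 3; 5 bits remain
Read 5: bits[19:23] width=4 -> value=6 (bin 0110); offset now 23 = byte 2 bit 7; 1 bits remain

Answer: 23 6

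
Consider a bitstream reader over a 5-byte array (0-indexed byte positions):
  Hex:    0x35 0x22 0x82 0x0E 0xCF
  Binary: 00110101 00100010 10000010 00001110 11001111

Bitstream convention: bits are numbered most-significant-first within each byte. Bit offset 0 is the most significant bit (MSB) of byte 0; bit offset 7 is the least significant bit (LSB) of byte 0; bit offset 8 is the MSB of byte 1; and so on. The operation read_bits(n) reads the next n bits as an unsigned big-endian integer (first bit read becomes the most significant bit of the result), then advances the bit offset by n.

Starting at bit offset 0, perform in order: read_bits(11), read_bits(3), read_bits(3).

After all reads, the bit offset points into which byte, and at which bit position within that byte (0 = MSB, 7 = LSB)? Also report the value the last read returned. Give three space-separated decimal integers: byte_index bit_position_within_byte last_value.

Read 1: bits[0:11] width=11 -> value=425 (bin 00110101001); offset now 11 = byte 1 bit 3; 29 bits remain
Read 2: bits[11:14] width=3 -> value=0 (bin 000); offset now 14 = byte 1 bit 6; 26 bits remain
Read 3: bits[14:17] width=3 -> value=5 (bin 101); offset now 17 = byte 2 bit 1; 23 bits remain

Answer: 2 1 5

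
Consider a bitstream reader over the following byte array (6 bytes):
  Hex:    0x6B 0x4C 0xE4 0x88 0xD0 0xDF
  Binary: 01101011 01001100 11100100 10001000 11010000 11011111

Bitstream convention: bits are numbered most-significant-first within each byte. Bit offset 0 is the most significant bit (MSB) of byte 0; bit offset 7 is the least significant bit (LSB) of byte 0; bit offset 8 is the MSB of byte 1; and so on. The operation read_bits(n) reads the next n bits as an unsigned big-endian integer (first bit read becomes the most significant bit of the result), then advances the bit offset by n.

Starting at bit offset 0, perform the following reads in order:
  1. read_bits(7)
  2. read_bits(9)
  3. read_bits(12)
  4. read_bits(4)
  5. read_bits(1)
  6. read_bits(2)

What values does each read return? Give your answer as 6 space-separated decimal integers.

Answer: 53 332 3656 8 1 2

Derivation:
Read 1: bits[0:7] width=7 -> value=53 (bin 0110101); offset now 7 = byte 0 bit 7; 41 bits remain
Read 2: bits[7:16] width=9 -> value=332 (bin 101001100); offset now 16 = byte 2 bit 0; 32 bits remain
Read 3: bits[16:28] width=12 -> value=3656 (bin 111001001000); offset now 28 = byte 3 bit 4; 20 bits remain
Read 4: bits[28:32] width=4 -> value=8 (bin 1000); offset now 32 = byte 4 bit 0; 16 bits remain
Read 5: bits[32:33] width=1 -> value=1 (bin 1); offset now 33 = byte 4 bit 1; 15 bits remain
Read 6: bits[33:35] width=2 -> value=2 (bin 10); offset now 35 = byte 4 bit 3; 13 bits remain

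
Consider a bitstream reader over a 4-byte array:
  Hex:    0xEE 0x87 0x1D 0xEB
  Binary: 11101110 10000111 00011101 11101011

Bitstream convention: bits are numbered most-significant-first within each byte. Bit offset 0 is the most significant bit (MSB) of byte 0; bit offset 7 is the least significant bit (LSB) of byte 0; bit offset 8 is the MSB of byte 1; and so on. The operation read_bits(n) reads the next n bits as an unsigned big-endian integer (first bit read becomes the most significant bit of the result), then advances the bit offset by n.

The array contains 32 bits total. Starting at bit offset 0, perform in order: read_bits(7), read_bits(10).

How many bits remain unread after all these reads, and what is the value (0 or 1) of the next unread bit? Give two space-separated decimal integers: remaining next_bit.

Read 1: bits[0:7] width=7 -> value=119 (bin 1110111); offset now 7 = byte 0 bit 7; 25 bits remain
Read 2: bits[7:17] width=10 -> value=270 (bin 0100001110); offset now 17 = byte 2 bit 1; 15 bits remain

Answer: 15 0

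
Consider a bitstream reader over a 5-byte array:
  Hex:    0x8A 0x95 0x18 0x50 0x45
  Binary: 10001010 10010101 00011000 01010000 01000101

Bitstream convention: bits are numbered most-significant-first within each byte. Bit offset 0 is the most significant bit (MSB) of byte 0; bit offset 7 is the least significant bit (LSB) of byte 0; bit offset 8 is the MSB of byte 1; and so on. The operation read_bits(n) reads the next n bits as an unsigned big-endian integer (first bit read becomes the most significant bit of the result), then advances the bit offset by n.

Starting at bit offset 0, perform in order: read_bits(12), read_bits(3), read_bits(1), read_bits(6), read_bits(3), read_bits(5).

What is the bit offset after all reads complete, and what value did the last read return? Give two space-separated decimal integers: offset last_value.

Read 1: bits[0:12] width=12 -> value=2217 (bin 100010101001); offset now 12 = byte 1 bit 4; 28 bits remain
Read 2: bits[12:15] width=3 -> value=2 (bin 010); offset now 15 = byte 1 bit 7; 25 bits remain
Read 3: bits[15:16] width=1 -> value=1 (bin 1); offset now 16 = byte 2 bit 0; 24 bits remain
Read 4: bits[16:22] width=6 -> value=6 (bin 000110); offset now 22 = byte 2 bit 6; 18 bits remain
Read 5: bits[22:25] width=3 -> value=0 (bin 000); offset now 25 = byte 3 bit 1; 15 bits remain
Read 6: bits[25:30] width=5 -> value=20 (bin 10100); offset now 30 = byte 3 bit 6; 10 bits remain

Answer: 30 20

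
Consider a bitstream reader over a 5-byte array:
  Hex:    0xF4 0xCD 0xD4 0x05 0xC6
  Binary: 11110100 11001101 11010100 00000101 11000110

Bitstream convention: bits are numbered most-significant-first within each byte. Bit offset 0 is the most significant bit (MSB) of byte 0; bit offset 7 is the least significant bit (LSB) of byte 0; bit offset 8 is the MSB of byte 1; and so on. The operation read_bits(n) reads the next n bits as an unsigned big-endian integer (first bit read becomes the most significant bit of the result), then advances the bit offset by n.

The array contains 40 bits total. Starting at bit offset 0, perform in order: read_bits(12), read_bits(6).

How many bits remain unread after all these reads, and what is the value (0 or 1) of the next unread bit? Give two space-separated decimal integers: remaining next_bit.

Read 1: bits[0:12] width=12 -> value=3916 (bin 111101001100); offset now 12 = byte 1 bit 4; 28 bits remain
Read 2: bits[12:18] width=6 -> value=55 (bin 110111); offset now 18 = byte 2 bit 2; 22 bits remain

Answer: 22 0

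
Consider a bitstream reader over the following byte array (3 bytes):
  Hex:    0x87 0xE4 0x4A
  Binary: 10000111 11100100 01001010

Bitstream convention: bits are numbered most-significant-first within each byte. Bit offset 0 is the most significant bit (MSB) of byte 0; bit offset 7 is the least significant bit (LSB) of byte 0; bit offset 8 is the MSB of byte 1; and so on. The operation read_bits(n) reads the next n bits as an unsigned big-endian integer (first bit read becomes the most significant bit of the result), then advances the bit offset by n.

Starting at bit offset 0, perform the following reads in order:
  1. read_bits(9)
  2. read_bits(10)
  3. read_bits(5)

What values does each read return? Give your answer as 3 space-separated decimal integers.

Answer: 271 802 10

Derivation:
Read 1: bits[0:9] width=9 -> value=271 (bin 100001111); offset now 9 = byte 1 bit 1; 15 bits remain
Read 2: bits[9:19] width=10 -> value=802 (bin 1100100010); offset now 19 = byte 2 bit 3; 5 bits remain
Read 3: bits[19:24] width=5 -> value=10 (bin 01010); offset now 24 = byte 3 bit 0; 0 bits remain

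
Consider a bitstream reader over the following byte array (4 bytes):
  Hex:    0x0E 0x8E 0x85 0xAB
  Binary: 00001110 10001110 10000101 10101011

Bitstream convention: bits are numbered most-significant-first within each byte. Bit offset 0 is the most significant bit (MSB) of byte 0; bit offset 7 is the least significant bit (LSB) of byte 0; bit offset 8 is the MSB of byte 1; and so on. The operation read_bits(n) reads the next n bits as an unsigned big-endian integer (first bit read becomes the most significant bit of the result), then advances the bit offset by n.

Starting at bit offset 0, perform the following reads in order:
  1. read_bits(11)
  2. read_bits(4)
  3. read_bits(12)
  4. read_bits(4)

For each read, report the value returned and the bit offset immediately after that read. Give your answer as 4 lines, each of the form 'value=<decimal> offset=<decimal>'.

Answer: value=116 offset=11
value=7 offset=15
value=1069 offset=27
value=5 offset=31

Derivation:
Read 1: bits[0:11] width=11 -> value=116 (bin 00001110100); offset now 11 = byte 1 bit 3; 21 bits remain
Read 2: bits[11:15] width=4 -> value=7 (bin 0111); offset now 15 = byte 1 bit 7; 17 bits remain
Read 3: bits[15:27] width=12 -> value=1069 (bin 010000101101); offset now 27 = byte 3 bit 3; 5 bits remain
Read 4: bits[27:31] width=4 -> value=5 (bin 0101); offset now 31 = byte 3 bit 7; 1 bits remain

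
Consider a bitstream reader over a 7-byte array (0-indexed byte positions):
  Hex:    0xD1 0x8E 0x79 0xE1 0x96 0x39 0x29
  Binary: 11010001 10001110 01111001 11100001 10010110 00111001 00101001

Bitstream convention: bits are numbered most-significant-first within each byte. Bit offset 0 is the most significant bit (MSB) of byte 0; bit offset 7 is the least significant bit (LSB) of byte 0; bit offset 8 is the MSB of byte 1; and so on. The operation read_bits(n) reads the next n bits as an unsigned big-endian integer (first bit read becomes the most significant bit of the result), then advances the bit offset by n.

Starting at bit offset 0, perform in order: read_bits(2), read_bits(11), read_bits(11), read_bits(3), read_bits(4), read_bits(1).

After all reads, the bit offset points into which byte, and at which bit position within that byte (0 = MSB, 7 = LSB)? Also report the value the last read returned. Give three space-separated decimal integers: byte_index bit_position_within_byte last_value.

Answer: 4 0 1

Derivation:
Read 1: bits[0:2] width=2 -> value=3 (bin 11); offset now 2 = byte 0 bit 2; 54 bits remain
Read 2: bits[2:13] width=11 -> value=561 (bin 01000110001); offset now 13 = byte 1 bit 5; 43 bits remain
Read 3: bits[13:24] width=11 -> value=1657 (bin 11001111001); offset now 24 = byte 3 bit 0; 32 bits remain
Read 4: bits[24:27] width=3 -> value=7 (bin 111); offset now 27 = byte 3 bit 3; 29 bits remain
Read 5: bits[27:31] width=4 -> value=0 (bin 0000); offset now 31 = byte 3 bit 7; 25 bits remain
Read 6: bits[31:32] width=1 -> value=1 (bin 1); offset now 32 = byte 4 bit 0; 24 bits remain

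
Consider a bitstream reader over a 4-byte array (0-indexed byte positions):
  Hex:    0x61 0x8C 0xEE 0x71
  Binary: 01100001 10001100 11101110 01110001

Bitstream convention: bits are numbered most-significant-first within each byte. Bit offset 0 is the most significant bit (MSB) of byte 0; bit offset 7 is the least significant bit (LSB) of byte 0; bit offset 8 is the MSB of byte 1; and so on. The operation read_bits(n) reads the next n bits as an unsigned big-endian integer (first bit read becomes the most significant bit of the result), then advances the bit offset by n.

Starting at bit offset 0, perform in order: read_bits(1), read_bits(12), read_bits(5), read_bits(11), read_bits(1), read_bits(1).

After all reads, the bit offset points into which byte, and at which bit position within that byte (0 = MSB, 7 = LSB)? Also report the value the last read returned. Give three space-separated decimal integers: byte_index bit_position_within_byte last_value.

Read 1: bits[0:1] width=1 -> value=0 (bin 0); offset now 1 = byte 0 bit 1; 31 bits remain
Read 2: bits[1:13] width=12 -> value=3121 (bin 110000110001); offset now 13 = byte 1 bit 5; 19 bits remain
Read 3: bits[13:18] width=5 -> value=19 (bin 10011); offset now 18 = byte 2 bit 2; 14 bits remain
Read 4: bits[18:29] width=11 -> value=1486 (bin 10111001110); offset now 29 = byte 3 bit 5; 3 bits remain
Read 5: bits[29:30] width=1 -> value=0 (bin 0); offset now 30 = byte 3 bit 6; 2 bits remain
Read 6: bits[30:31] width=1 -> value=0 (bin 0); offset now 31 = byte 3 bit 7; 1 bits remain

Answer: 3 7 0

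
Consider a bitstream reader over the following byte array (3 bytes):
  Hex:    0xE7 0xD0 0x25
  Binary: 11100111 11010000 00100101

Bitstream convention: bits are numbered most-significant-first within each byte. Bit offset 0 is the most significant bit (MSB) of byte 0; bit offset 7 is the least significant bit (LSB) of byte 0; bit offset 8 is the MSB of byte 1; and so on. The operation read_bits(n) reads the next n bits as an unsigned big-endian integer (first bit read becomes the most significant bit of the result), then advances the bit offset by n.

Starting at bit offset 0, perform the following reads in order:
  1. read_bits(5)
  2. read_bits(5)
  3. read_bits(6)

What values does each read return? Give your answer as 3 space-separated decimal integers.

Answer: 28 31 16

Derivation:
Read 1: bits[0:5] width=5 -> value=28 (bin 11100); offset now 5 = byte 0 bit 5; 19 bits remain
Read 2: bits[5:10] width=5 -> value=31 (bin 11111); offset now 10 = byte 1 bit 2; 14 bits remain
Read 3: bits[10:16] width=6 -> value=16 (bin 010000); offset now 16 = byte 2 bit 0; 8 bits remain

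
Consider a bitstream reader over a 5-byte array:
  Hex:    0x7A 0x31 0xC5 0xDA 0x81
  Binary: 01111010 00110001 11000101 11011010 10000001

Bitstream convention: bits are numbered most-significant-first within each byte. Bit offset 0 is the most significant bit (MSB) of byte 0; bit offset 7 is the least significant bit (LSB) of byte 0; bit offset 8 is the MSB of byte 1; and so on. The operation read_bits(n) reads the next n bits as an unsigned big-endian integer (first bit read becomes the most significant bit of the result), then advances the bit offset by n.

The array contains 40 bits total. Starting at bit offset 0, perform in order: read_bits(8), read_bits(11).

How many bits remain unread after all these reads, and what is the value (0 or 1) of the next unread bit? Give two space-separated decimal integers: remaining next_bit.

Read 1: bits[0:8] width=8 -> value=122 (bin 01111010); offset now 8 = byte 1 bit 0; 32 bits remain
Read 2: bits[8:19] width=11 -> value=398 (bin 00110001110); offset now 19 = byte 2 bit 3; 21 bits remain

Answer: 21 0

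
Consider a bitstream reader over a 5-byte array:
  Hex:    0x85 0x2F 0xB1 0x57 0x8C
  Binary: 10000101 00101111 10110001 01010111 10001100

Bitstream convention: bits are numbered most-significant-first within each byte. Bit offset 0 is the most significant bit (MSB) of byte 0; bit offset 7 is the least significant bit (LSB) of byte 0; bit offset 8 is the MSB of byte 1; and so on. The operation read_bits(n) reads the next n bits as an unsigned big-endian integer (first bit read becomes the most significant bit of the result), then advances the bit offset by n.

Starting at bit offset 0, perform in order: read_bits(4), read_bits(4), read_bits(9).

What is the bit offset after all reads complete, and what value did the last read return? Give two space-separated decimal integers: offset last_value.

Answer: 17 95

Derivation:
Read 1: bits[0:4] width=4 -> value=8 (bin 1000); offset now 4 = byte 0 bit 4; 36 bits remain
Read 2: bits[4:8] width=4 -> value=5 (bin 0101); offset now 8 = byte 1 bit 0; 32 bits remain
Read 3: bits[8:17] width=9 -> value=95 (bin 001011111); offset now 17 = byte 2 bit 1; 23 bits remain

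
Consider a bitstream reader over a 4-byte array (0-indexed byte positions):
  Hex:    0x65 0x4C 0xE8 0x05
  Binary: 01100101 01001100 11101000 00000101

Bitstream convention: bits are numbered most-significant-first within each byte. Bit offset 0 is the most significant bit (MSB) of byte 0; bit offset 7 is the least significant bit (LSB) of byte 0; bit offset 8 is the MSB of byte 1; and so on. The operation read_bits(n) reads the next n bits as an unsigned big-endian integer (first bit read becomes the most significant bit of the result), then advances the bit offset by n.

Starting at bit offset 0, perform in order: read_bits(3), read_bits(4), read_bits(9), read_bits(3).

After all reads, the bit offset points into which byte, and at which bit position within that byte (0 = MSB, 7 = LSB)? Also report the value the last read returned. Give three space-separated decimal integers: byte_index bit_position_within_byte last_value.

Answer: 2 3 7

Derivation:
Read 1: bits[0:3] width=3 -> value=3 (bin 011); offset now 3 = byte 0 bit 3; 29 bits remain
Read 2: bits[3:7] width=4 -> value=2 (bin 0010); offset now 7 = byte 0 bit 7; 25 bits remain
Read 3: bits[7:16] width=9 -> value=332 (bin 101001100); offset now 16 = byte 2 bit 0; 16 bits remain
Read 4: bits[16:19] width=3 -> value=7 (bin 111); offset now 19 = byte 2 bit 3; 13 bits remain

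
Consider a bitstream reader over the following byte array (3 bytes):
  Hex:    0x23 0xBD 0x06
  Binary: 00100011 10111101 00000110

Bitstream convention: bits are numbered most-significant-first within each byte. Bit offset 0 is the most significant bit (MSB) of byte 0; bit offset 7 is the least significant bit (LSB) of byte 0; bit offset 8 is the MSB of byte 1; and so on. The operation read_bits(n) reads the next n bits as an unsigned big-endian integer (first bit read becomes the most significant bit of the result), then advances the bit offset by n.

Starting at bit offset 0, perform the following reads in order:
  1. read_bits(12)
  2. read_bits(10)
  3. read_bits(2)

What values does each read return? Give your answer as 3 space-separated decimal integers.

Answer: 571 833 2

Derivation:
Read 1: bits[0:12] width=12 -> value=571 (bin 001000111011); offset now 12 = byte 1 bit 4; 12 bits remain
Read 2: bits[12:22] width=10 -> value=833 (bin 1101000001); offset now 22 = byte 2 bit 6; 2 bits remain
Read 3: bits[22:24] width=2 -> value=2 (bin 10); offset now 24 = byte 3 bit 0; 0 bits remain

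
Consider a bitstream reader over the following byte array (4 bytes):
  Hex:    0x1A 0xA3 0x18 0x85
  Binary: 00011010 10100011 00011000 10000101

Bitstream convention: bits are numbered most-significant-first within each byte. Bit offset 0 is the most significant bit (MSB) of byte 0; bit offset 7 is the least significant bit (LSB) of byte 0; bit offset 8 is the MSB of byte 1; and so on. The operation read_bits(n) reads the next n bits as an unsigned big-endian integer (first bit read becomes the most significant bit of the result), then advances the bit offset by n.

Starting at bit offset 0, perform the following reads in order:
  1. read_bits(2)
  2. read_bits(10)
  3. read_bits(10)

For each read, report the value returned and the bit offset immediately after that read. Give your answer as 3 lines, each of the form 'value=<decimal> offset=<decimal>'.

Answer: value=0 offset=2
value=426 offset=12
value=198 offset=22

Derivation:
Read 1: bits[0:2] width=2 -> value=0 (bin 00); offset now 2 = byte 0 bit 2; 30 bits remain
Read 2: bits[2:12] width=10 -> value=426 (bin 0110101010); offset now 12 = byte 1 bit 4; 20 bits remain
Read 3: bits[12:22] width=10 -> value=198 (bin 0011000110); offset now 22 = byte 2 bit 6; 10 bits remain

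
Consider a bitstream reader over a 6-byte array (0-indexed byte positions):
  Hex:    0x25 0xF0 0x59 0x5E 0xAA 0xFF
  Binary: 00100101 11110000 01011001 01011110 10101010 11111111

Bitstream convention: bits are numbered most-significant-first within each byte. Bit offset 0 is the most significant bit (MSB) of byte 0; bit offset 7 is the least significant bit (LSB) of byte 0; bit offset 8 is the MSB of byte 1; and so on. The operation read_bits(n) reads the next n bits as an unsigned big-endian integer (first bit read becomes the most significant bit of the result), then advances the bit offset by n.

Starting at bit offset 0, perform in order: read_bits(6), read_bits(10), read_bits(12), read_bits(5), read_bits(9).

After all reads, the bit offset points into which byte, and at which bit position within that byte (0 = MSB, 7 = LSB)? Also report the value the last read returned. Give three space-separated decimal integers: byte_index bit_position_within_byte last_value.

Answer: 5 2 171

Derivation:
Read 1: bits[0:6] width=6 -> value=9 (bin 001001); offset now 6 = byte 0 bit 6; 42 bits remain
Read 2: bits[6:16] width=10 -> value=496 (bin 0111110000); offset now 16 = byte 2 bit 0; 32 bits remain
Read 3: bits[16:28] width=12 -> value=1429 (bin 010110010101); offset now 28 = byte 3 bit 4; 20 bits remain
Read 4: bits[28:33] width=5 -> value=29 (bin 11101); offset now 33 = byte 4 bit 1; 15 bits remain
Read 5: bits[33:42] width=9 -> value=171 (bin 010101011); offset now 42 = byte 5 bit 2; 6 bits remain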